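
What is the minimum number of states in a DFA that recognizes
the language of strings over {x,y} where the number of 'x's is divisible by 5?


States track (count of 'x') mod 5.
Need 5 states: one per remainder 0..4; accept = remainder 0.

5


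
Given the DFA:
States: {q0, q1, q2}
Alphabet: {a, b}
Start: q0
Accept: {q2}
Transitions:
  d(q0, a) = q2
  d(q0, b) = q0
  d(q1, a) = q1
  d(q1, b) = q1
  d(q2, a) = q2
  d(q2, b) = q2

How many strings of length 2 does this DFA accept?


Enumerating all length-2 strings:
  "aa" -> q2 [accept]
  "ab" -> q2 [accept]
  "ba" -> q2 [accept]
  "bb" -> q0 [reject]

3 out of 4


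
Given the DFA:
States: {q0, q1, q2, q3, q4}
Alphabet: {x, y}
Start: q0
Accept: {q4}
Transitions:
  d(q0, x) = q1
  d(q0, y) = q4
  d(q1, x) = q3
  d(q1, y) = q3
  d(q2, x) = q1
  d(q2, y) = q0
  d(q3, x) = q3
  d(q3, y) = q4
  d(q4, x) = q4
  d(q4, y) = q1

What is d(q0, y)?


Looking up transition d(q0, y)

q4


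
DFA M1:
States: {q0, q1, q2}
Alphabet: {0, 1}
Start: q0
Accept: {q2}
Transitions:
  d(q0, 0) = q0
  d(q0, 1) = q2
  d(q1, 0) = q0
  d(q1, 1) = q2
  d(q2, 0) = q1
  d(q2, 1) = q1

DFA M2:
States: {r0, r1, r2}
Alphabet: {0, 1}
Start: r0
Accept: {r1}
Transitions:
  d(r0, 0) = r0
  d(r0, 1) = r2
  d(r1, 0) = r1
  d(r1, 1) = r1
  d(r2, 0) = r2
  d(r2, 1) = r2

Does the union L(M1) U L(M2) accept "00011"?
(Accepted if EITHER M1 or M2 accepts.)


M1: final=q1 accepted=False
M2: final=r2 accepted=False

No, union rejects (neither accepts)


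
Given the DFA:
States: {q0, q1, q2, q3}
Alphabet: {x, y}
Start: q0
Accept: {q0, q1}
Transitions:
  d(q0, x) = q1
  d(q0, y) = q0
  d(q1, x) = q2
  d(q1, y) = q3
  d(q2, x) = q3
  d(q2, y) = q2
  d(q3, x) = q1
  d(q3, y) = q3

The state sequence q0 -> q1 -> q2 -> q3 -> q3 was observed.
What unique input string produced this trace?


Trace back each transition to find the symbol:
  q0 --[x]--> q1
  q1 --[x]--> q2
  q2 --[x]--> q3
  q3 --[y]--> q3

"xxxy"


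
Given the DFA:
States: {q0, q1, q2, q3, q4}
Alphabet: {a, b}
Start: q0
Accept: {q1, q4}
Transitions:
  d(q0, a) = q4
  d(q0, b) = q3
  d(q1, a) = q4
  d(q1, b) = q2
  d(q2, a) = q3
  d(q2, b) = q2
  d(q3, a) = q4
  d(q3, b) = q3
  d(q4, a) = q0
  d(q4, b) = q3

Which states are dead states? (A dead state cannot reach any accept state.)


Forward reachability from each state:
  q0 -> reaches accept state q4 (live)
  q1 -> reaches accept state q1 (live)
  q2 -> reaches accept state q4 (live)
  q3 -> reaches accept state q4 (live)
  q4 -> reaches accept state q4 (live)

None (all states can reach an accept state)


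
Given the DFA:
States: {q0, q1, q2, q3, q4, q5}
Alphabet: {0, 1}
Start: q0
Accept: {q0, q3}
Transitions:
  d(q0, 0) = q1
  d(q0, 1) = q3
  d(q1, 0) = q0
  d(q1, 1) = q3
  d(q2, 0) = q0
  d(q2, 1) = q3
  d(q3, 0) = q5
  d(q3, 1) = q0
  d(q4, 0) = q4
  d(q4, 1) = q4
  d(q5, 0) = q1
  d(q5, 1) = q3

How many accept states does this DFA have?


Accept states listed: {q0, q3}
Counting: q0(1) q3(2)

2


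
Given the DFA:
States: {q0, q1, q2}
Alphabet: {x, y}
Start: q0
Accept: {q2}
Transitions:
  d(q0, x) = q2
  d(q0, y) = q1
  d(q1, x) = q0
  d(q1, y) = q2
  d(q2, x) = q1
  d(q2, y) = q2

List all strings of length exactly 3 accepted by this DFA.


All strings of length 3: 8 total
Accepted: 4

"xxy", "xyy", "yxx", "yyy"


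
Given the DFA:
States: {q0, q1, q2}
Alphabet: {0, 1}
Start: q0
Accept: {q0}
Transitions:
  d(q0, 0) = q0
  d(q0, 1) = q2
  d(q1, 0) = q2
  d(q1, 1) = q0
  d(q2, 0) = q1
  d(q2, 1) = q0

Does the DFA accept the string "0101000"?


Trace: q0 -> q0 -> q2 -> q1 -> q0 -> q0 -> q0 -> q0
Final state: q0
Accept states: {q0}

Yes, accepted (final state q0 is an accept state)


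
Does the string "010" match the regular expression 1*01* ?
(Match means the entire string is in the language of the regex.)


|string| = 3; first = '0'; last = '0'

No, "010" does not match 1*01*


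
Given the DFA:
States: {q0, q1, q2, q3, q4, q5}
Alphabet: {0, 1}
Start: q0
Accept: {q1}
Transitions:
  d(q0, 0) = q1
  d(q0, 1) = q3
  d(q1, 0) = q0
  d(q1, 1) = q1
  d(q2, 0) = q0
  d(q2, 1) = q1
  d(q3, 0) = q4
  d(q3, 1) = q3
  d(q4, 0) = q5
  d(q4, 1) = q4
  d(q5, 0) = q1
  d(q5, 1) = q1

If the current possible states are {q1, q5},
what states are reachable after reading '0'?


Apply transition on '0' from each current state:
  d(q1, 0) = q0
  d(q5, 0) = q1

{q0, q1}


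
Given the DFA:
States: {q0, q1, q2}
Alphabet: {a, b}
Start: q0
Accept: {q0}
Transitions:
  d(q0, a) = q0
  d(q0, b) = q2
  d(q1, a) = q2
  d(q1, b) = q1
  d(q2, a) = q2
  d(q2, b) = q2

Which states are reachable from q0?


BFS from q0:
  layer 0: {q0}
  layer 1: {q2}

{q0, q2}


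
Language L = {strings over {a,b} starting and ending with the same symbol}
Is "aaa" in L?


first = 'a', last = 'a'

Yes, "aaa" is in L


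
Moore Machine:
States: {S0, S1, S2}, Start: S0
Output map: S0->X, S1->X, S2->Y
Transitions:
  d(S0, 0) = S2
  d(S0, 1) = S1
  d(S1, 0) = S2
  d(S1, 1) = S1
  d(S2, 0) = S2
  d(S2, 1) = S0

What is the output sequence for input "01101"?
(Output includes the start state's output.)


Start: S0 (output X)
  --0--> S2 (output Y)
  --1--> S0 (output X)
  --1--> S1 (output X)
  --0--> S2 (output Y)
  --1--> S0 (output X)

"XYXXYX"


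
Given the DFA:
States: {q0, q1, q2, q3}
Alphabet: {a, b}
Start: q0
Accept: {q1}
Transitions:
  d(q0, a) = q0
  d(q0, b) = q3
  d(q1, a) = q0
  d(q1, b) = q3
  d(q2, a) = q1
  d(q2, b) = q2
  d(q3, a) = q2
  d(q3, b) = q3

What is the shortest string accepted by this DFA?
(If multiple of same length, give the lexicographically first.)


BFS by string length (lex-first path to each state shown):
  len 0: q0<-""
  len 1: q0<-"a", q3<-"b"
  len 2: q0<-"aa", q2<-"ba", q3<-"ab"
  len 3: q0<-"aaa", q1<-"baa", q2<-"aba", q3<-"aab"
Found accept state at length 3.

"baa"


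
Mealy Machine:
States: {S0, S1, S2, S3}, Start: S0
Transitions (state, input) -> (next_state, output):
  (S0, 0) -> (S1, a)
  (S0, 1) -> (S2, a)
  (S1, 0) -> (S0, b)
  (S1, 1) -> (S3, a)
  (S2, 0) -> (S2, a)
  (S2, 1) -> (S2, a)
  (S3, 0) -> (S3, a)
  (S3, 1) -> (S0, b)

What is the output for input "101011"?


Step-by-step:
  (S0, 1) -> (S2, a)
  (S2, 0) -> (S2, a)
  (S2, 1) -> (S2, a)
  (S2, 0) -> (S2, a)
  (S2, 1) -> (S2, a)
  (S2, 1) -> (S2, a)

"aaaaaa"


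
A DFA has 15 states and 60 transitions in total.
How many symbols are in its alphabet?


Each state has exactly one transition per symbol.
|alphabet| = transitions / states = 60 / 15 = 4

4


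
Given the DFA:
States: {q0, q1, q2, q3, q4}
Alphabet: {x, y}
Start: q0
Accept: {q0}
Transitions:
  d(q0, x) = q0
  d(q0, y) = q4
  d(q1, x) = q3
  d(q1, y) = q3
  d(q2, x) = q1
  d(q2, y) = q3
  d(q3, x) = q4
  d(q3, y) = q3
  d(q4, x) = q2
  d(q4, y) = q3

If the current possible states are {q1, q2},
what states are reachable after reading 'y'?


Apply transition on 'y' from each current state:
  d(q1, y) = q3
  d(q2, y) = q3

{q3}


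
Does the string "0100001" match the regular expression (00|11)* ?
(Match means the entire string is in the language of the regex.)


|string| = 7; first = '0'; last = '1'

No, "0100001" does not match (00|11)*


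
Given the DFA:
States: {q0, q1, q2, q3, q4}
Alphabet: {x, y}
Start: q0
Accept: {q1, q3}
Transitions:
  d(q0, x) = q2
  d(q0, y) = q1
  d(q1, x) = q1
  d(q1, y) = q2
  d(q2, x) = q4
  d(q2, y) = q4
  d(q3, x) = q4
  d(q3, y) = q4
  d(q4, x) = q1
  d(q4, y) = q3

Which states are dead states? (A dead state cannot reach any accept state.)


Forward reachability from each state:
  q0 -> reaches accept state q1 (live)
  q1 -> reaches accept state q1 (live)
  q2 -> reaches accept state q1 (live)
  q3 -> reaches accept state q1 (live)
  q4 -> reaches accept state q1 (live)

None (all states can reach an accept state)


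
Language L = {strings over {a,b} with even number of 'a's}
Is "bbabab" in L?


count('a') = 2; 2 mod 2 = 0

Yes, "bbabab" is in L


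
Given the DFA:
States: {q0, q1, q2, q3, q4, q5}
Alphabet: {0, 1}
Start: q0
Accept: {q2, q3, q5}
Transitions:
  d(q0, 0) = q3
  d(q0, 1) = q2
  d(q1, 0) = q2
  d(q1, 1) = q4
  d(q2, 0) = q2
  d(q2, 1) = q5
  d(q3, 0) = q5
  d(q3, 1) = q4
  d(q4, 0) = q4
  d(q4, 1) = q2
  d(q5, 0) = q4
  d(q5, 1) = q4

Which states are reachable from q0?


BFS from q0:
  layer 0: {q0}
  layer 1: {q2, q3}
  layer 2: {q4, q5}

{q0, q2, q3, q4, q5}


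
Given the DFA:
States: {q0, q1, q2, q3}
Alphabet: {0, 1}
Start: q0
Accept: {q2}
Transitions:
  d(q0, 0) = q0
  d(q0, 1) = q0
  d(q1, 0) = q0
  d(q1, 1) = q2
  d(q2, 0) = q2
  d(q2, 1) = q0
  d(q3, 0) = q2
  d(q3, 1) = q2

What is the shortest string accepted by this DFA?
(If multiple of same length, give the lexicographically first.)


BFS by string length (lex-first path to each state shown):
  len 0: q0<-""
  len 1: q0<-"0"
  len 2: q0<-"00"
  len 3: q0<-"000"
  len 4: q0<-"0000"
  len 5: q0<-"00000"
  len 6: q0<-"000000"
  len 7: q0<-"0000000"
  len 8: q0<-"00000000"

No string accepted (empty language)


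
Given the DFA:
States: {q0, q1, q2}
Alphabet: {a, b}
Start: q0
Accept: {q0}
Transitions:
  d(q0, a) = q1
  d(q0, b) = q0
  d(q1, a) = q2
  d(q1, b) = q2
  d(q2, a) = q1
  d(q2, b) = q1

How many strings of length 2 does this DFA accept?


Enumerating all length-2 strings:
  "aa" -> q2 [reject]
  "ab" -> q2 [reject]
  "ba" -> q1 [reject]
  "bb" -> q0 [accept]

1 out of 4


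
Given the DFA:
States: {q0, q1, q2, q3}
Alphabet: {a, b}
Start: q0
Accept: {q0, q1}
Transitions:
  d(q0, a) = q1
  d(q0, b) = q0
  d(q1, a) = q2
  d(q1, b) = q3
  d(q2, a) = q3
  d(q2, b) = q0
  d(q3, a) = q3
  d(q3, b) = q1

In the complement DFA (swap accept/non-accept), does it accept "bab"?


Trace: q0 -> q0 -> q1 -> q3
Final: q3
Original accept: {q0, q1}
Complement: q3 is not in original accept

Yes, complement accepts (original rejects)


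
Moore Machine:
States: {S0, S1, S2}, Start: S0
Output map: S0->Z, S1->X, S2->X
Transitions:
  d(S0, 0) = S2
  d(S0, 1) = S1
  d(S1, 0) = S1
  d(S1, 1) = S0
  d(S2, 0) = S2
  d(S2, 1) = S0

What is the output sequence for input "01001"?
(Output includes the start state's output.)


Start: S0 (output Z)
  --0--> S2 (output X)
  --1--> S0 (output Z)
  --0--> S2 (output X)
  --0--> S2 (output X)
  --1--> S0 (output Z)

"ZXZXXZ"


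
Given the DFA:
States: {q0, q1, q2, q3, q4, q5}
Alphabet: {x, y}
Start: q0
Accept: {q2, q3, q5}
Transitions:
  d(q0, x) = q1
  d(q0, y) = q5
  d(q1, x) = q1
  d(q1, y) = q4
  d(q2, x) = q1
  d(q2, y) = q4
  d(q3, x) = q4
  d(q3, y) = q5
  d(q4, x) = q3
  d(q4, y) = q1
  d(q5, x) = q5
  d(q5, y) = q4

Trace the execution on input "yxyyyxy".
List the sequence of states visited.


Input: yxyyyxy
d(q0, y) = q5
d(q5, x) = q5
d(q5, y) = q4
d(q4, y) = q1
d(q1, y) = q4
d(q4, x) = q3
d(q3, y) = q5


q0 -> q5 -> q5 -> q4 -> q1 -> q4 -> q3 -> q5


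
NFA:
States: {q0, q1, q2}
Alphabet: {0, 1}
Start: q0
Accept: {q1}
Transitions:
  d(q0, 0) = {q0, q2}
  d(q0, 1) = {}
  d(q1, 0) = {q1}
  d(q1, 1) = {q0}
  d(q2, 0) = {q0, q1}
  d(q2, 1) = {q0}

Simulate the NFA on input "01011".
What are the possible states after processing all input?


Start: {q0}
  --0--> {q0, q2}
  --1--> {q0}
  --0--> {q0, q2}
  --1--> {q0}
  --1--> {}

{} (empty set, no valid transitions)


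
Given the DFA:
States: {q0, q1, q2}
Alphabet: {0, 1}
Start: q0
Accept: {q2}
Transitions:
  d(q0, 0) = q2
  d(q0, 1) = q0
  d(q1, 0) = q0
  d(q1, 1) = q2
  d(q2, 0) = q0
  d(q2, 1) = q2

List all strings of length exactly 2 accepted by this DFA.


All strings of length 2: 4 total
Accepted: 2

"01", "10"


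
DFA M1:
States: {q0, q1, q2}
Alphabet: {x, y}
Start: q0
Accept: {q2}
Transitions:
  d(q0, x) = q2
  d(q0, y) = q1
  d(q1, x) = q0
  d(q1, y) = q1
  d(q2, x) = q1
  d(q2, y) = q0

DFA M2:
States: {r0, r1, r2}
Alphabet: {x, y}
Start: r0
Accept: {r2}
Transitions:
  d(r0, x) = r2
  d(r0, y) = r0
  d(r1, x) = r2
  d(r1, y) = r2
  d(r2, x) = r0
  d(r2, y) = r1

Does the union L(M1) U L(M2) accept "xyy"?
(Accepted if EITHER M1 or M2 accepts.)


M1: final=q1 accepted=False
M2: final=r2 accepted=True

Yes, union accepts


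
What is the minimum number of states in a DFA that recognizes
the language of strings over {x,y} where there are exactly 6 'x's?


States: count = 0, 1, ..., 6 (that's 7 states), plus a dead state for count > 6.
Total: 7 + 1 = 8. Accept = count-6 state.

8


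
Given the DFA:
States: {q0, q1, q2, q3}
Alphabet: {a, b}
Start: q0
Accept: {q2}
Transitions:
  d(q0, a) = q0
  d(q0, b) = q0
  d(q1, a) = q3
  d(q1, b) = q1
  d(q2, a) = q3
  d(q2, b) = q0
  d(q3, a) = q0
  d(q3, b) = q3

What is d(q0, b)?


Looking up transition d(q0, b)

q0


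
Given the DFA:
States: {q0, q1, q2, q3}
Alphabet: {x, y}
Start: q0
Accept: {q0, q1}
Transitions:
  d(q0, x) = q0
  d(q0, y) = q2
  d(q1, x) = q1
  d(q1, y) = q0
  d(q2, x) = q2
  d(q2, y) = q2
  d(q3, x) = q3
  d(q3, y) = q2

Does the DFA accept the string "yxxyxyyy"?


Trace: q0 -> q2 -> q2 -> q2 -> q2 -> q2 -> q2 -> q2 -> q2
Final state: q2
Accept states: {q0, q1}

No, rejected (final state q2 is not an accept state)


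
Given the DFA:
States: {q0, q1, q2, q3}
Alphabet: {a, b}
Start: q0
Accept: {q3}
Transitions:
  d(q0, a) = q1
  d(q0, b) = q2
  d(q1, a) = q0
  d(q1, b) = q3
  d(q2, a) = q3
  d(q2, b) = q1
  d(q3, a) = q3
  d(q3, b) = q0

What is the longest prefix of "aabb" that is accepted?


Run the DFA, marking each prefix where the state is accepting:
  "" -> q0 [reject]
  "a" -> q1 [reject]
  "aa" -> q0 [reject]
  "aab" -> q2 [reject]
  "aabb" -> q1 [reject]

No prefix is accepted


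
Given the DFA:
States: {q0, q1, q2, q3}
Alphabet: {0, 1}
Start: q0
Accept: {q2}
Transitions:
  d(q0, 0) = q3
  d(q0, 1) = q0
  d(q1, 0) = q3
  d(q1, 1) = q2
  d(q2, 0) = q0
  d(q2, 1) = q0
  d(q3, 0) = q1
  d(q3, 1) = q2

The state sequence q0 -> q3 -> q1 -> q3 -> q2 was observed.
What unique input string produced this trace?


Trace back each transition to find the symbol:
  q0 --[0]--> q3
  q3 --[0]--> q1
  q1 --[0]--> q3
  q3 --[1]--> q2

"0001"


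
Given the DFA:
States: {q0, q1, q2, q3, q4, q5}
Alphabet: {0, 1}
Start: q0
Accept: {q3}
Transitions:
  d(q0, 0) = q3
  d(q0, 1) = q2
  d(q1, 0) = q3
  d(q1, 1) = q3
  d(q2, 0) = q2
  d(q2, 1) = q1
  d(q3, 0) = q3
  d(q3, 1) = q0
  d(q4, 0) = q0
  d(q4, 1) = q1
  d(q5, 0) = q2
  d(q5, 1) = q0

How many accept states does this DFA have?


Accept states listed: {q3}
Counting: q3(1)

1


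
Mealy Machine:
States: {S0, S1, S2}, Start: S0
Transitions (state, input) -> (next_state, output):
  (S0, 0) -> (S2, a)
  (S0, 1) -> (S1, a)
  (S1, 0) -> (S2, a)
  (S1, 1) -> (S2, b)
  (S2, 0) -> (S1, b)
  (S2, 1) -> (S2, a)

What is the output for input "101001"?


Step-by-step:
  (S0, 1) -> (S1, a)
  (S1, 0) -> (S2, a)
  (S2, 1) -> (S2, a)
  (S2, 0) -> (S1, b)
  (S1, 0) -> (S2, a)
  (S2, 1) -> (S2, a)

"aaabaa"


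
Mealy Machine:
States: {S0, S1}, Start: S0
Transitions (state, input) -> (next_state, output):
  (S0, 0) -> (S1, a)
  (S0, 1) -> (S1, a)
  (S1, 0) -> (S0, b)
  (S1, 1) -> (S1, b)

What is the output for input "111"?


Step-by-step:
  (S0, 1) -> (S1, a)
  (S1, 1) -> (S1, b)
  (S1, 1) -> (S1, b)

"abb"


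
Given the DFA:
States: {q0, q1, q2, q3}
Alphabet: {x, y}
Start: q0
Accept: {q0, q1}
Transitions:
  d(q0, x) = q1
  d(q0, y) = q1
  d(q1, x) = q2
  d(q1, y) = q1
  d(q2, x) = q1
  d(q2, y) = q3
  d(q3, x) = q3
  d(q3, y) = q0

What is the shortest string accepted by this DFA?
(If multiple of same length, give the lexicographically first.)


BFS by string length (lex-first path to each state shown):
  len 0: q0<-""
Found accept state at length 0.

"" (empty string)


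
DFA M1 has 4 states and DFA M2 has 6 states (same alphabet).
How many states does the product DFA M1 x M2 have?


Product construction pairs every M1 state with every M2 state.
4 * 6 = 24

24


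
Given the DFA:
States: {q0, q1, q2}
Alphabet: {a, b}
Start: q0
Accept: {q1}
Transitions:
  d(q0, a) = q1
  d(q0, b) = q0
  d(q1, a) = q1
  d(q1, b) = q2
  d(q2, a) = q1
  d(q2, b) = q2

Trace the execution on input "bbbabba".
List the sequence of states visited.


Input: bbbabba
d(q0, b) = q0
d(q0, b) = q0
d(q0, b) = q0
d(q0, a) = q1
d(q1, b) = q2
d(q2, b) = q2
d(q2, a) = q1


q0 -> q0 -> q0 -> q0 -> q1 -> q2 -> q2 -> q1


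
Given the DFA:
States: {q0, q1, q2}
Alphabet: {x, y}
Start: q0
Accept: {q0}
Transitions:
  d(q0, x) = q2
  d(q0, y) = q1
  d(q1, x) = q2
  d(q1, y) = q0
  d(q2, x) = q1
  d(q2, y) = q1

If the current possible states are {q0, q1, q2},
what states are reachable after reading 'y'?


Apply transition on 'y' from each current state:
  d(q0, y) = q1
  d(q1, y) = q0
  d(q2, y) = q1

{q0, q1}


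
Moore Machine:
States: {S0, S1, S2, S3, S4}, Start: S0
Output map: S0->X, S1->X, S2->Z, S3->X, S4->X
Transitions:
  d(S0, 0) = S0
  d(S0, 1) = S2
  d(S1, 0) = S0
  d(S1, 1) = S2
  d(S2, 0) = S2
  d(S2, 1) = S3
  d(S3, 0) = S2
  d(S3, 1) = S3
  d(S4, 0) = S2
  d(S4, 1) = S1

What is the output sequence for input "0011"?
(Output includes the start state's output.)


Start: S0 (output X)
  --0--> S0 (output X)
  --0--> S0 (output X)
  --1--> S2 (output Z)
  --1--> S3 (output X)

"XXXZX"


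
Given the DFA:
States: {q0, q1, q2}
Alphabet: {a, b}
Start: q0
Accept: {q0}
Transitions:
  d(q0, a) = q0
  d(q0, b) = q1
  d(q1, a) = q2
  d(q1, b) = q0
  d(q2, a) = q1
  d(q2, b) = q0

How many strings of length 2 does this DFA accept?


Enumerating all length-2 strings:
  "aa" -> q0 [accept]
  "ab" -> q1 [reject]
  "ba" -> q2 [reject]
  "bb" -> q0 [accept]

2 out of 4


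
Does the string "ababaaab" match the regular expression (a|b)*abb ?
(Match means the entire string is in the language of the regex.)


|string| = 8; first = 'a'; last = 'b'

No, "ababaaab" does not match (a|b)*abb


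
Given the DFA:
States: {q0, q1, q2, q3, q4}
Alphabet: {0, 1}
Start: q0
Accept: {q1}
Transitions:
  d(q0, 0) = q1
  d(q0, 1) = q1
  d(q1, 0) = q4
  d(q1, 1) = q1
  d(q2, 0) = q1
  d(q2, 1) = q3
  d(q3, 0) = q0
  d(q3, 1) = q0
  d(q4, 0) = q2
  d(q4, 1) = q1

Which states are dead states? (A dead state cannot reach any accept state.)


Forward reachability from each state:
  q0 -> reaches accept state q1 (live)
  q1 -> reaches accept state q1 (live)
  q2 -> reaches accept state q1 (live)
  q3 -> reaches accept state q1 (live)
  q4 -> reaches accept state q1 (live)

None (all states can reach an accept state)


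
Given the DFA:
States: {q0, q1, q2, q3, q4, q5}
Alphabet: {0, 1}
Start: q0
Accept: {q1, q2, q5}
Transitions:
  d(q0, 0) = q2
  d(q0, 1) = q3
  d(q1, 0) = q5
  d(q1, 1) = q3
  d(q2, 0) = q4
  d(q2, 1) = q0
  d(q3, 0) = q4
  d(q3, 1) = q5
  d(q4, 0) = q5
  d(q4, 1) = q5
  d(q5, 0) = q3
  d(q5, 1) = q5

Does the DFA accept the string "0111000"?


Trace: q0 -> q2 -> q0 -> q3 -> q5 -> q3 -> q4 -> q5
Final state: q5
Accept states: {q1, q2, q5}

Yes, accepted (final state q5 is an accept state)


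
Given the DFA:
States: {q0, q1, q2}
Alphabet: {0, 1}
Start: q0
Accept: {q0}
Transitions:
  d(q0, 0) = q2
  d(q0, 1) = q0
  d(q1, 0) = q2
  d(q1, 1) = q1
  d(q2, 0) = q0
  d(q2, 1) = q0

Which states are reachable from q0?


BFS from q0:
  layer 0: {q0}
  layer 1: {q2}

{q0, q2}


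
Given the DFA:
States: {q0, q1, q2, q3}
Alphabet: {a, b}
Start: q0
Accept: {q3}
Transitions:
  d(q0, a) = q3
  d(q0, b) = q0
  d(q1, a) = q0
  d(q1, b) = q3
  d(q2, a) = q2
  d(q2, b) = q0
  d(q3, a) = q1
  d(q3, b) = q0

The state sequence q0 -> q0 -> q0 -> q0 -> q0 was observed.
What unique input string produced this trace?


Trace back each transition to find the symbol:
  q0 --[b]--> q0
  q0 --[b]--> q0
  q0 --[b]--> q0
  q0 --[b]--> q0

"bbbb"


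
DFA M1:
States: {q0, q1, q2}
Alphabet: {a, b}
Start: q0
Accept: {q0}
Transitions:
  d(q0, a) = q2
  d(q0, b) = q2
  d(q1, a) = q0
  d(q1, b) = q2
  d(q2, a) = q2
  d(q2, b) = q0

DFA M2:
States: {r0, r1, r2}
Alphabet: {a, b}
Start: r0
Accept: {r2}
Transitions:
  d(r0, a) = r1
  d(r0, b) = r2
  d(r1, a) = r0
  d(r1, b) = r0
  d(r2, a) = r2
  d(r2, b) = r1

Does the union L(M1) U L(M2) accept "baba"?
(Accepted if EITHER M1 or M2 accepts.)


M1: final=q2 accepted=False
M2: final=r0 accepted=False

No, union rejects (neither accepts)


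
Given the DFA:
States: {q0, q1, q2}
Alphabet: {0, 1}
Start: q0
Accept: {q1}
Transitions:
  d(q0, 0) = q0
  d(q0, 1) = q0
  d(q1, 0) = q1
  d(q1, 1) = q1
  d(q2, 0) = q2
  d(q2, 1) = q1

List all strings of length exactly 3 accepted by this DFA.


All strings of length 3: 8 total
Accepted: 0

None


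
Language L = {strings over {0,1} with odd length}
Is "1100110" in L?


length = 7; 7 mod 2 = 1

Yes, "1100110" is in L


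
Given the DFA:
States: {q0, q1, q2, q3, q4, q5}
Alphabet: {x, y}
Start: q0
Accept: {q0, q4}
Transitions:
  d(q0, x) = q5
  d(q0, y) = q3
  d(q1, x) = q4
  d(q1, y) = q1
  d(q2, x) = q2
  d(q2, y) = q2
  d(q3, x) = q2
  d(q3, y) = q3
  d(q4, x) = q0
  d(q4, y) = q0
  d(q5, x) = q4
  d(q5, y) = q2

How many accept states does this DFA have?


Accept states listed: {q0, q4}
Counting: q0(1) q4(2)

2


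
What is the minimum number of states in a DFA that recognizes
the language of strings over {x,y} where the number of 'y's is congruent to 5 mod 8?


States track (count of 'y') mod 8.
Need 8 states: one per remainder 0..7; accept = remainder 5.

8


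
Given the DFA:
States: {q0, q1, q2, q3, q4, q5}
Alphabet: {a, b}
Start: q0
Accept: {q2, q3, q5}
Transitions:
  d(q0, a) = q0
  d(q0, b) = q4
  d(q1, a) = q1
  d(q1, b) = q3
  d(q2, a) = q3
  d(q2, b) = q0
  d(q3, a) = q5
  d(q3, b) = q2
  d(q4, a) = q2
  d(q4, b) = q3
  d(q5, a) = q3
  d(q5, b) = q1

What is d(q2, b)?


Looking up transition d(q2, b)

q0


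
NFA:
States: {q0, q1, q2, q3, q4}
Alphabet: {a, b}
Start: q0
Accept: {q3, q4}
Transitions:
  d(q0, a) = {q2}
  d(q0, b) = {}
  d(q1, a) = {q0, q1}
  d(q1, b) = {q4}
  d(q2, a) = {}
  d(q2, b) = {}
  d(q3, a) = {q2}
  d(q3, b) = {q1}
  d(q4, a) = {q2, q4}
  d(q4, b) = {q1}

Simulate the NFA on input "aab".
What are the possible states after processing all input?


Start: {q0}
  --a--> {q2}
  --a--> {}
  --b--> {}

{} (empty set, no valid transitions)


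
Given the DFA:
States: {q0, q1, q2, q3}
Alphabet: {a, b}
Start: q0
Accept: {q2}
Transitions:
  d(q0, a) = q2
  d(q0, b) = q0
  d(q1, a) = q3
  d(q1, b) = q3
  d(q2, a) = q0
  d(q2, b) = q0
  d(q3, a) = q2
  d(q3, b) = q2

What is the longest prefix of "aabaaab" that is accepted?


Run the DFA, marking each prefix where the state is accepting:
  "" -> q0 [reject]
  "a" -> q2 [accept]
  "aa" -> q0 [reject]
  "aab" -> q0 [reject]
  "aaba" -> q2 [accept]
  "aabaa" -> q0 [reject]
  "aabaaa" -> q2 [accept]
  "aabaaab" -> q0 [reject]

"aabaaa"


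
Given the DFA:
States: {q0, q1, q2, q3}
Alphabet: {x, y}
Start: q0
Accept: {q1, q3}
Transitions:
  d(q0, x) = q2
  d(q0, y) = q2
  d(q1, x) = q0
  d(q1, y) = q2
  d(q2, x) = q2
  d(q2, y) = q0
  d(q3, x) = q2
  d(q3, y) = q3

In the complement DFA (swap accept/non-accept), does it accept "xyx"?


Trace: q0 -> q2 -> q0 -> q2
Final: q2
Original accept: {q1, q3}
Complement: q2 is not in original accept

Yes, complement accepts (original rejects)


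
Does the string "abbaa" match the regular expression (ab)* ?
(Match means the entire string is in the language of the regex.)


|string| = 5; first = 'a'; last = 'a'

No, "abbaa" does not match (ab)*


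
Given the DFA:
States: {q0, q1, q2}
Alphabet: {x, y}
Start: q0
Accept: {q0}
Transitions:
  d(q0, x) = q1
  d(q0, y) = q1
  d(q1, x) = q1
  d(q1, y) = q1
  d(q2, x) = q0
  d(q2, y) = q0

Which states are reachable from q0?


BFS from q0:
  layer 0: {q0}
  layer 1: {q1}

{q0, q1}


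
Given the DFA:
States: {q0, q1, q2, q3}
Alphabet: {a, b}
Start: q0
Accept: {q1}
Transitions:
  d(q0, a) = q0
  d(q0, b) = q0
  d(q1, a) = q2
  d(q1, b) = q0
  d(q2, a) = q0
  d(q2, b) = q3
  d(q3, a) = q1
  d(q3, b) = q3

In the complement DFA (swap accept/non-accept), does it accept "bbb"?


Trace: q0 -> q0 -> q0 -> q0
Final: q0
Original accept: {q1}
Complement: q0 is not in original accept

Yes, complement accepts (original rejects)


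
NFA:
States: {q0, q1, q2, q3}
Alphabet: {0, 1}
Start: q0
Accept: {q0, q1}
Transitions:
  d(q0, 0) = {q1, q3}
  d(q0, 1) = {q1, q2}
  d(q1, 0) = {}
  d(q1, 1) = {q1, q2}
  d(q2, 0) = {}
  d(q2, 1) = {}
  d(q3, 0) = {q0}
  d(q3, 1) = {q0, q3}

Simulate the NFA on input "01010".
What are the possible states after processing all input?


Start: {q0}
  --0--> {q1, q3}
  --1--> {q0, q1, q2, q3}
  --0--> {q0, q1, q3}
  --1--> {q0, q1, q2, q3}
  --0--> {q0, q1, q3}

{q0, q1, q3}


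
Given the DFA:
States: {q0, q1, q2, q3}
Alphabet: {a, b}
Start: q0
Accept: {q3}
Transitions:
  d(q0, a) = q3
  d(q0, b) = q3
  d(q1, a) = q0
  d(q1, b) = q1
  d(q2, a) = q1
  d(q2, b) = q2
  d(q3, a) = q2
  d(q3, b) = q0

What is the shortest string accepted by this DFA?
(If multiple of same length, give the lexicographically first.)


BFS by string length (lex-first path to each state shown):
  len 0: q0<-""
  len 1: q3<-"a"
Found accept state at length 1.

"a"


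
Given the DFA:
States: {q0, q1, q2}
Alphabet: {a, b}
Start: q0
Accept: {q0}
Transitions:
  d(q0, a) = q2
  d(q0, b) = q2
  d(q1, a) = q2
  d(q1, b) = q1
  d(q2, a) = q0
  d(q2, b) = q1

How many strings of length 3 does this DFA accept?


Enumerating all length-3 strings:
  "aaa" -> q2 [reject]
  "aab" -> q2 [reject]
  "aba" -> q2 [reject]
  "abb" -> q1 [reject]
  "baa" -> q2 [reject]
  "bab" -> q2 [reject]
  "bba" -> q2 [reject]
  "bbb" -> q1 [reject]

0 out of 8


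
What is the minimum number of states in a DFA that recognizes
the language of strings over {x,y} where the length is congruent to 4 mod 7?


States track (length) mod 7.
Need 7 states: one per remainder 0..6; accept = remainder 4.

7


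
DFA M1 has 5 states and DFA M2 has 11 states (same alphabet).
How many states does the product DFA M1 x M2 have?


Product construction pairs every M1 state with every M2 state.
5 * 11 = 55

55


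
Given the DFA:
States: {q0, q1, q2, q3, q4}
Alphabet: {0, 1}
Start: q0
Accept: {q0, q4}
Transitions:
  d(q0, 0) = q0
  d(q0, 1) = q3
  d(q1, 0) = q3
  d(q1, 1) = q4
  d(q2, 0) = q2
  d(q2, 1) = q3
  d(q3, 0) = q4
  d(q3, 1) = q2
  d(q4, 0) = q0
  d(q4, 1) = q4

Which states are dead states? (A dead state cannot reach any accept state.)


Forward reachability from each state:
  q0 -> reaches accept state q0 (live)
  q1 -> reaches accept state q0 (live)
  q2 -> reaches accept state q0 (live)
  q3 -> reaches accept state q0 (live)
  q4 -> reaches accept state q0 (live)

None (all states can reach an accept state)


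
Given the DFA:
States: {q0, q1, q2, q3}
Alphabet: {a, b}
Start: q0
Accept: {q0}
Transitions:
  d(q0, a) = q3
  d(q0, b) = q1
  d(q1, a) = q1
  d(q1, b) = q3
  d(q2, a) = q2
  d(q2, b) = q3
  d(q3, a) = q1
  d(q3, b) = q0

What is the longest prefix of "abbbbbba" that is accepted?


Run the DFA, marking each prefix where the state is accepting:
  "" -> q0 [accept]
  "a" -> q3 [reject]
  "ab" -> q0 [accept]
  "abb" -> q1 [reject]
  "abbb" -> q3 [reject]
  "abbbb" -> q0 [accept]
  "abbbbb" -> q1 [reject]
  "abbbbbb" -> q3 [reject]
  "abbbbbba" -> q1 [reject]

"abbbb"


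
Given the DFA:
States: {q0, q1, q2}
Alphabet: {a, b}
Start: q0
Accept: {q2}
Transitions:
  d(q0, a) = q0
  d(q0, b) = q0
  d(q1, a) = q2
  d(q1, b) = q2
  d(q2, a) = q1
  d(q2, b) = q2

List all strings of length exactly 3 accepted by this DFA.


All strings of length 3: 8 total
Accepted: 0

None


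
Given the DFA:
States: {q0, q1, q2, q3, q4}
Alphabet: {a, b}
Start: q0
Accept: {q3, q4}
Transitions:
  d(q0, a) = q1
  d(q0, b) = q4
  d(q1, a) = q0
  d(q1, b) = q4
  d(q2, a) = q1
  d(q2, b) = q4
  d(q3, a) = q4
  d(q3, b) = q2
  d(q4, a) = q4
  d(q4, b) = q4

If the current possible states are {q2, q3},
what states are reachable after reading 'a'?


Apply transition on 'a' from each current state:
  d(q2, a) = q1
  d(q3, a) = q4

{q1, q4}


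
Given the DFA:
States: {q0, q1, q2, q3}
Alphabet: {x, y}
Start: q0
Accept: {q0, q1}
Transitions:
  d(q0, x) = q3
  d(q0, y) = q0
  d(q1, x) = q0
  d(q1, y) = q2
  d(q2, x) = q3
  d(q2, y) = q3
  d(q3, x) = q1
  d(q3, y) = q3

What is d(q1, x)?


Looking up transition d(q1, x)

q0


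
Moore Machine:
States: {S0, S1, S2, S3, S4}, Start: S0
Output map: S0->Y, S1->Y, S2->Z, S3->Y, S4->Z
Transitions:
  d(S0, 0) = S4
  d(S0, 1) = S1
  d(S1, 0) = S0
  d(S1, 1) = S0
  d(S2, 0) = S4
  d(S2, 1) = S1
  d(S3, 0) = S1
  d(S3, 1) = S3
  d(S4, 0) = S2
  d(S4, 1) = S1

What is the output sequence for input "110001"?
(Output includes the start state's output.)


Start: S0 (output Y)
  --1--> S1 (output Y)
  --1--> S0 (output Y)
  --0--> S4 (output Z)
  --0--> S2 (output Z)
  --0--> S4 (output Z)
  --1--> S1 (output Y)

"YYYZZZY"


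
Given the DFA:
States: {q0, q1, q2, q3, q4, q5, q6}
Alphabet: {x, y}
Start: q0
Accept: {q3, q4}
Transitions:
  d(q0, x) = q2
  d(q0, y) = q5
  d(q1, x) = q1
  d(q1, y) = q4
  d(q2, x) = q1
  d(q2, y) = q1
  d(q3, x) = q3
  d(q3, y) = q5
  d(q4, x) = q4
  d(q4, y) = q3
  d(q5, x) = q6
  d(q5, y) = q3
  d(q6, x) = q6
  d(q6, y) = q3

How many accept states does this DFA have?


Accept states listed: {q3, q4}
Counting: q3(1) q4(2)

2


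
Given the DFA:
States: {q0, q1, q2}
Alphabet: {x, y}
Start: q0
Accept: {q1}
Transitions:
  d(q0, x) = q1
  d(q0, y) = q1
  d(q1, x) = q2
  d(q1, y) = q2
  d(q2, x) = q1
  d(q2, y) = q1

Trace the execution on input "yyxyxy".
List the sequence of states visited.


Input: yyxyxy
d(q0, y) = q1
d(q1, y) = q2
d(q2, x) = q1
d(q1, y) = q2
d(q2, x) = q1
d(q1, y) = q2


q0 -> q1 -> q2 -> q1 -> q2 -> q1 -> q2


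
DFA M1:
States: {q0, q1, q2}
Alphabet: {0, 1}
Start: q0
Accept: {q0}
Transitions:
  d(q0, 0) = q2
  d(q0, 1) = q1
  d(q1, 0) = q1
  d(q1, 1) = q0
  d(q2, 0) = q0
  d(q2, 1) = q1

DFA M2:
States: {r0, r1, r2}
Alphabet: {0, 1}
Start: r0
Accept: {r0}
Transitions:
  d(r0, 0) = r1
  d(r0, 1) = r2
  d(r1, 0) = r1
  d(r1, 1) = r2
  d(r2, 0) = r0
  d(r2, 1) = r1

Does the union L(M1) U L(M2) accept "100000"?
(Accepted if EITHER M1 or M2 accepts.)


M1: final=q1 accepted=False
M2: final=r1 accepted=False

No, union rejects (neither accepts)


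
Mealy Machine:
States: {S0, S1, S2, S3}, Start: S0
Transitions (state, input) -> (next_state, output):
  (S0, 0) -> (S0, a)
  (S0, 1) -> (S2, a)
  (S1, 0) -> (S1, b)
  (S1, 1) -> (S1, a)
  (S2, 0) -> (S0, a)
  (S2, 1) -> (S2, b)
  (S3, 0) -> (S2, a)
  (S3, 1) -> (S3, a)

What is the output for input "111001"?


Step-by-step:
  (S0, 1) -> (S2, a)
  (S2, 1) -> (S2, b)
  (S2, 1) -> (S2, b)
  (S2, 0) -> (S0, a)
  (S0, 0) -> (S0, a)
  (S0, 1) -> (S2, a)

"abbaaa"


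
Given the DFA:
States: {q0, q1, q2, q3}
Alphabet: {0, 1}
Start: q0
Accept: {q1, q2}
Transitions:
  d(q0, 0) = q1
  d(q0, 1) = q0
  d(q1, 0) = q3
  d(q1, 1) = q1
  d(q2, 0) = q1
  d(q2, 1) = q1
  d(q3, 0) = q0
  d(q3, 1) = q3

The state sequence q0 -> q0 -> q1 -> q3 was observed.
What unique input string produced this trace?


Trace back each transition to find the symbol:
  q0 --[1]--> q0
  q0 --[0]--> q1
  q1 --[0]--> q3

"100"


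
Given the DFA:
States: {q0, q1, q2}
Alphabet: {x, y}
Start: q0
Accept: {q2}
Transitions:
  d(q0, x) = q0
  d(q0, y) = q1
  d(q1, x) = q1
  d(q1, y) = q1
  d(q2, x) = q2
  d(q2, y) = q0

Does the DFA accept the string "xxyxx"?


Trace: q0 -> q0 -> q0 -> q1 -> q1 -> q1
Final state: q1
Accept states: {q2}

No, rejected (final state q1 is not an accept state)


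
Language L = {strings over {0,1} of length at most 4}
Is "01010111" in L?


length = 8

No, "01010111" is not in L


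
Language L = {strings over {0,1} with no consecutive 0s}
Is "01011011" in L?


'00' does not occur

Yes, "01011011" is in L


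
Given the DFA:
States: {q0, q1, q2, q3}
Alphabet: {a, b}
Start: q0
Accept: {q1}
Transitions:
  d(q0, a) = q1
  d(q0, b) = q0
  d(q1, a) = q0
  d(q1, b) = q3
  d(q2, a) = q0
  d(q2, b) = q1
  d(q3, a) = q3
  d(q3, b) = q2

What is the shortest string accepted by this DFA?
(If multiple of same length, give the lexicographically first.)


BFS by string length (lex-first path to each state shown):
  len 0: q0<-""
  len 1: q0<-"b", q1<-"a"
Found accept state at length 1.

"a"


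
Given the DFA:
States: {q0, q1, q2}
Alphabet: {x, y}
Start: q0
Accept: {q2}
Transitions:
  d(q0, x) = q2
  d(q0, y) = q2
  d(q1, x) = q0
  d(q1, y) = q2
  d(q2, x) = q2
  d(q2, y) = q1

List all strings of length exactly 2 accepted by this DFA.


All strings of length 2: 4 total
Accepted: 2

"xx", "yx"


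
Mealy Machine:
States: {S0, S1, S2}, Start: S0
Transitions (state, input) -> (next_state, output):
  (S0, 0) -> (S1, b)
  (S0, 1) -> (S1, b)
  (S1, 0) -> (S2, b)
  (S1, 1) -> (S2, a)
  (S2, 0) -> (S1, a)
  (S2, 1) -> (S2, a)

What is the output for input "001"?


Step-by-step:
  (S0, 0) -> (S1, b)
  (S1, 0) -> (S2, b)
  (S2, 1) -> (S2, a)

"bba"


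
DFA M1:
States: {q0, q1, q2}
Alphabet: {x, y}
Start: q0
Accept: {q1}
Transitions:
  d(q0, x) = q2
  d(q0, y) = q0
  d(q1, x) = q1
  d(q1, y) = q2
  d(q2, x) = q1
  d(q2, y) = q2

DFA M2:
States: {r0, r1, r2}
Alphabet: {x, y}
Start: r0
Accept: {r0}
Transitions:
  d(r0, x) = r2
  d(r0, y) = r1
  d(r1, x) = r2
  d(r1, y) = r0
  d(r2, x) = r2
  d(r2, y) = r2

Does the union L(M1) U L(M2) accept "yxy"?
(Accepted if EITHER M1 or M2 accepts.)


M1: final=q2 accepted=False
M2: final=r2 accepted=False

No, union rejects (neither accepts)


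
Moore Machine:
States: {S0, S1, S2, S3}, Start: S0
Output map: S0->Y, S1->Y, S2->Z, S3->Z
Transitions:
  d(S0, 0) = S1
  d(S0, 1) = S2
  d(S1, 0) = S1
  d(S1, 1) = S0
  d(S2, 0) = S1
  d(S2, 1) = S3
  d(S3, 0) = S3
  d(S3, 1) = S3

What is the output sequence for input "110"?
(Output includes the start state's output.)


Start: S0 (output Y)
  --1--> S2 (output Z)
  --1--> S3 (output Z)
  --0--> S3 (output Z)

"YZZZ"


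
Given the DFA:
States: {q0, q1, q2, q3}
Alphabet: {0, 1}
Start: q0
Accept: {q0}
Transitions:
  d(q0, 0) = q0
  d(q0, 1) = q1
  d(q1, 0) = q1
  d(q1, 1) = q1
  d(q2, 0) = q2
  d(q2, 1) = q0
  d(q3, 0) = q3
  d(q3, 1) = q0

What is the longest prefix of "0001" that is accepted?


Run the DFA, marking each prefix where the state is accepting:
  "" -> q0 [accept]
  "0" -> q0 [accept]
  "00" -> q0 [accept]
  "000" -> q0 [accept]
  "0001" -> q1 [reject]

"000"


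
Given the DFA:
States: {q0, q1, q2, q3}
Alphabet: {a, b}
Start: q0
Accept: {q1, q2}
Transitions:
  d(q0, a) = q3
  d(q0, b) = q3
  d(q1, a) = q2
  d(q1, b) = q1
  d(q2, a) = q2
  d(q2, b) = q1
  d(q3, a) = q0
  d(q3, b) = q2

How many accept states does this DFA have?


Accept states listed: {q1, q2}
Counting: q1(1) q2(2)

2


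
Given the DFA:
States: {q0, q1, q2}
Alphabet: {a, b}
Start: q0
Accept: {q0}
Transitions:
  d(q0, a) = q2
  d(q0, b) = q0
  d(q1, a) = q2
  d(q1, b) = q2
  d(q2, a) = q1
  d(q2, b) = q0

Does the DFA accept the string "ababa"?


Trace: q0 -> q2 -> q0 -> q2 -> q0 -> q2
Final state: q2
Accept states: {q0}

No, rejected (final state q2 is not an accept state)


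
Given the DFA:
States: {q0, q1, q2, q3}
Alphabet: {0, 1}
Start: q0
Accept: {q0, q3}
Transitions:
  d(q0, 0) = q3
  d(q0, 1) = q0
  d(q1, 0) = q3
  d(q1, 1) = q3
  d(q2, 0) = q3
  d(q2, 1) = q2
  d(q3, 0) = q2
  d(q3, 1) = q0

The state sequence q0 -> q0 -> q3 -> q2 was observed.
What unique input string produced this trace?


Trace back each transition to find the symbol:
  q0 --[1]--> q0
  q0 --[0]--> q3
  q3 --[0]--> q2

"100"


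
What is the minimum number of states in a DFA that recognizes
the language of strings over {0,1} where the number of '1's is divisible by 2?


States track (count of '1') mod 2.
Need 2 states: one per remainder 0..1; accept = remainder 0.

2


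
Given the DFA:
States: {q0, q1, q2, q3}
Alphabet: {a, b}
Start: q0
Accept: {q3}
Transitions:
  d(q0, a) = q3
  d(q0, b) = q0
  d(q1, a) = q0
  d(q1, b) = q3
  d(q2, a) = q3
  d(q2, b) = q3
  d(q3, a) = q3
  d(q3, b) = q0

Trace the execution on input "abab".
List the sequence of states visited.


Input: abab
d(q0, a) = q3
d(q3, b) = q0
d(q0, a) = q3
d(q3, b) = q0


q0 -> q3 -> q0 -> q3 -> q0


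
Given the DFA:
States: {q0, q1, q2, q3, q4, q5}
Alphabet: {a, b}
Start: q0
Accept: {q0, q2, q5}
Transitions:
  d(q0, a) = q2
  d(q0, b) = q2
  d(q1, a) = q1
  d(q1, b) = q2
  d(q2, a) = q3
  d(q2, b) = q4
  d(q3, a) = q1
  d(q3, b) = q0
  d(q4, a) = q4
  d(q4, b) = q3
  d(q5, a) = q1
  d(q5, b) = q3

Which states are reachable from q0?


BFS from q0:
  layer 0: {q0}
  layer 1: {q2}
  layer 2: {q3, q4}
  layer 3: {q1}

{q0, q1, q2, q3, q4}


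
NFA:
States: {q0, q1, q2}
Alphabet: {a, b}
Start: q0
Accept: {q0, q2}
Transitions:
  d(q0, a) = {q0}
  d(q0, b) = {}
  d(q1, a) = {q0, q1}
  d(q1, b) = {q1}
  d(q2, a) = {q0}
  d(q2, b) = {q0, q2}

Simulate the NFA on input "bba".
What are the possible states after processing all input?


Start: {q0}
  --b--> {}
  --b--> {}
  --a--> {}

{} (empty set, no valid transitions)


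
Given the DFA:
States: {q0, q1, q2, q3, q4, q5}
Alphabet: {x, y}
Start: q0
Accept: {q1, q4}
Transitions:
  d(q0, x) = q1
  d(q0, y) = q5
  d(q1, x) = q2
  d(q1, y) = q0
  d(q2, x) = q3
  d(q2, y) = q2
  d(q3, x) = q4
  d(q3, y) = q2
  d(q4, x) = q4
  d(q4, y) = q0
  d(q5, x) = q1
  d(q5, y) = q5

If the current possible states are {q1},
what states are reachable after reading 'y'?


Apply transition on 'y' from each current state:
  d(q1, y) = q0

{q0}


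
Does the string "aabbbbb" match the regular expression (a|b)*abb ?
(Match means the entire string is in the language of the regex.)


|string| = 7; first = 'a'; last = 'b'

No, "aabbbbb" does not match (a|b)*abb


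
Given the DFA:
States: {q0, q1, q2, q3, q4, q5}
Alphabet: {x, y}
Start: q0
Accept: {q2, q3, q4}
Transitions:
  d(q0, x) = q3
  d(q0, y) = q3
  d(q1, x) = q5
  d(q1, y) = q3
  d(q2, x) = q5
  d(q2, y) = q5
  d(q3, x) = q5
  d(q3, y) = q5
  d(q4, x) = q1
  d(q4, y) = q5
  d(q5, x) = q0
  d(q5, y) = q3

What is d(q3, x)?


Looking up transition d(q3, x)

q5


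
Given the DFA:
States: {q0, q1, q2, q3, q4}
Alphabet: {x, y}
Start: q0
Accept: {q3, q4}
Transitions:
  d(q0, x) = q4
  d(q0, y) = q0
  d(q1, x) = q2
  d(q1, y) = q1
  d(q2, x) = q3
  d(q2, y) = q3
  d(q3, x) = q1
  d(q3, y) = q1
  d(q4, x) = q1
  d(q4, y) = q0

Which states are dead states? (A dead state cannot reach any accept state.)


Forward reachability from each state:
  q0 -> reaches accept state q3 (live)
  q1 -> reaches accept state q3 (live)
  q2 -> reaches accept state q3 (live)
  q3 -> reaches accept state q3 (live)
  q4 -> reaches accept state q3 (live)

None (all states can reach an accept state)


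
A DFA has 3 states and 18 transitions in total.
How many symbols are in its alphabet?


Each state has exactly one transition per symbol.
|alphabet| = transitions / states = 18 / 3 = 6

6


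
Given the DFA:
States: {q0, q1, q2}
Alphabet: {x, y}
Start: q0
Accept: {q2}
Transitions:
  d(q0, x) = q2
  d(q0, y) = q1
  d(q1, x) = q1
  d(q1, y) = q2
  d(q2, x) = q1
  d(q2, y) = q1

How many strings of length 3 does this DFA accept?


Enumerating all length-3 strings:
  "xxx" -> q1 [reject]
  "xxy" -> q2 [accept]
  "xyx" -> q1 [reject]
  "xyy" -> q2 [accept]
  "yxx" -> q1 [reject]
  "yxy" -> q2 [accept]
  "yyx" -> q1 [reject]
  "yyy" -> q1 [reject]

3 out of 8


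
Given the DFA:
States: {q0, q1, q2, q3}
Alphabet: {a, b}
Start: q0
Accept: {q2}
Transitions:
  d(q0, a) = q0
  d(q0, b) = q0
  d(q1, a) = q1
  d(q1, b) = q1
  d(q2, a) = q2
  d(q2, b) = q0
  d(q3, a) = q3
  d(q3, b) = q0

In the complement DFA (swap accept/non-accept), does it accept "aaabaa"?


Trace: q0 -> q0 -> q0 -> q0 -> q0 -> q0 -> q0
Final: q0
Original accept: {q2}
Complement: q0 is not in original accept

Yes, complement accepts (original rejects)


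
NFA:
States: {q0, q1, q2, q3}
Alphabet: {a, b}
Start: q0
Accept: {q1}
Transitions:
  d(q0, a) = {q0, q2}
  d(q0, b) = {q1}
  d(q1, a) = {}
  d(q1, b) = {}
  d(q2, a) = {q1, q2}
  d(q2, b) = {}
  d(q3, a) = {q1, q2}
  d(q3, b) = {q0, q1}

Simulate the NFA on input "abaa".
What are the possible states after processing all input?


Start: {q0}
  --a--> {q0, q2}
  --b--> {q1}
  --a--> {}
  --a--> {}

{} (empty set, no valid transitions)
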